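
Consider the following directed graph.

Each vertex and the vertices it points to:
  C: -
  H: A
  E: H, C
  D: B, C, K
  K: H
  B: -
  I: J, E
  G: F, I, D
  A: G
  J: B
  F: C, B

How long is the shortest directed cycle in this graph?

5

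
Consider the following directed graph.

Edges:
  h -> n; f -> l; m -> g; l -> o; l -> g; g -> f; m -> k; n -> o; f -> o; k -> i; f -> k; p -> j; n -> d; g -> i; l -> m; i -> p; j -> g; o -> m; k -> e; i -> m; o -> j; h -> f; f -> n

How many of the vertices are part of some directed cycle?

10

A vertex is on a directed cycle iff it belongs to a strongly connected component of size ≥ 2 (or has a self-loop).
The vertices on cycles are {f, g, i, j, k, l, m, n, o, p} — 10 in total.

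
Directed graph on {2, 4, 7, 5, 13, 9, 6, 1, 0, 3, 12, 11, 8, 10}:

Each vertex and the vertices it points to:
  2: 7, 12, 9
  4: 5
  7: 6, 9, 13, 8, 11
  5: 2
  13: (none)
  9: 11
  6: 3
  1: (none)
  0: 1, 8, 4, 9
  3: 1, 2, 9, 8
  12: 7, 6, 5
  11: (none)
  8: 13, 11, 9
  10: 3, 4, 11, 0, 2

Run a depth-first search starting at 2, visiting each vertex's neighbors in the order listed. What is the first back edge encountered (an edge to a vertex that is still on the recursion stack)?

3→2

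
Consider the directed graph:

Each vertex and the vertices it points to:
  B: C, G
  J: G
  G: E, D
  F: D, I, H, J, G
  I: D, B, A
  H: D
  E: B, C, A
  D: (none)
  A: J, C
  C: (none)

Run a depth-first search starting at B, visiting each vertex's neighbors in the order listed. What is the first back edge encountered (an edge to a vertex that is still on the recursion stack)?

DFS from B (visiting each vertex's neighbors in the order listed); mark gray on enter, black on exit:
B gray
  C gray
  C black
  G gray
    E gray
      E→B: B is gray → back edge
First back edge: E → B.

E→B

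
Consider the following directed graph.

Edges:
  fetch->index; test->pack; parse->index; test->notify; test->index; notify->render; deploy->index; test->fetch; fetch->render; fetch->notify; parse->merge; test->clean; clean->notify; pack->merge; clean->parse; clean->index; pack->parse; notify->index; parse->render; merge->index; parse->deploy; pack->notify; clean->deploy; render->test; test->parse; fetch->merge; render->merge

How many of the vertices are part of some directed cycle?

7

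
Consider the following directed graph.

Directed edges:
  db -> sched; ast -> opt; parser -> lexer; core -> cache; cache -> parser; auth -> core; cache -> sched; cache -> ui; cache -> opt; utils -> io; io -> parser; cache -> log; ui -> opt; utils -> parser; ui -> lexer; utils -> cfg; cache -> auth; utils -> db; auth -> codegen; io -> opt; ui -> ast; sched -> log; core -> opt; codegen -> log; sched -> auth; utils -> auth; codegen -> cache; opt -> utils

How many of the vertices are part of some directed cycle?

A vertex is on a directed cycle iff it belongs to a strongly connected component of size ≥ 2 (or has a self-loop).
The vertices on cycles are {db, io, ui, ast, opt, auth, core, cache, sched, utils, codegen} — 11 in total.

11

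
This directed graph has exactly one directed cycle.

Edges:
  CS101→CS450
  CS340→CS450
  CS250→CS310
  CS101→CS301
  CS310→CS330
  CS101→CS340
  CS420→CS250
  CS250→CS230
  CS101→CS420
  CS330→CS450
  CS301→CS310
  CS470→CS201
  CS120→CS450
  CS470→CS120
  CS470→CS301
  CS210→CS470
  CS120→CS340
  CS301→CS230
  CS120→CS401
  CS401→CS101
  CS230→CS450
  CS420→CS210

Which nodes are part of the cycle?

CS101, CS120, CS210, CS401, CS420, CS470

DFS with gray/black marking from CS101:
CS101 gray
  CS301 gray
    CS230 gray
      CS450 gray
      CS450 black
    CS230 black
    CS310 gray
      CS330 gray
        CS330→CS450: CS450 black — skip
      CS330 black
    CS310 black
  CS301 black
  CS420 gray
    CS250 gray
      CS250→CS230: CS230 black — skip
      CS250→CS310: CS310 black — skip
    CS250 black
    CS210 gray
      CS470 gray
        CS470→CS301: CS301 black — skip
        CS120 gray
          CS401 gray
            CS401→CS101: CS101 is gray → back edge
Back edge closes the cycle CS101 → CS420 → CS210 → CS470 → CS120 → CS401 → CS101; its vertices are {CS101, CS120, CS210, CS401, CS420, CS470}.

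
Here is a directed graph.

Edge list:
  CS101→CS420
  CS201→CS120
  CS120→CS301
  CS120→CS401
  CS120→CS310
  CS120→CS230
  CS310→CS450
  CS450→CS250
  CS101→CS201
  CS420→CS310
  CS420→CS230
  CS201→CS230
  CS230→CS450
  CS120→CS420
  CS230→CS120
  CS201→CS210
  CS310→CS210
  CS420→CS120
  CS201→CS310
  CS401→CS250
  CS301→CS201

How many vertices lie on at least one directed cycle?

5

A vertex is on a directed cycle iff it belongs to a strongly connected component of size ≥ 2 (or has a self-loop).
The vertices on cycles are {CS120, CS201, CS230, CS301, CS420} — 5 in total.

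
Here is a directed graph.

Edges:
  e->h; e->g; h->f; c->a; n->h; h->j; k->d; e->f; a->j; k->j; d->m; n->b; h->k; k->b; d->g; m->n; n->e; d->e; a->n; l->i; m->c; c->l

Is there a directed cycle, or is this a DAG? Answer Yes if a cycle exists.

Yes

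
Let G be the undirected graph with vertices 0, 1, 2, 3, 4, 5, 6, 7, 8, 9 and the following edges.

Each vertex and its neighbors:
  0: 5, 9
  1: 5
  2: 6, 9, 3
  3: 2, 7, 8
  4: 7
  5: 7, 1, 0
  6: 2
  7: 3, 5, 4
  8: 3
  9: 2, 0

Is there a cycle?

DFS, tracking each vertex's parent; an edge to a visited non-parent vertex closes a cycle.
Start from 3:
visit 3 (parent –)
  visit 2 (parent 3)
    visit 6 (parent 2)
      6–2: parent, skip
    visit 9 (parent 2)
      9–2: parent, skip
      visit 0 (parent 9)
        visit 5 (parent 0)
          visit 7 (parent 5)
            7–3: 3 visited and ≠ parent → cycle
Cycle: 3 – 2 – 9 – 0 – 5 – 7 – 3.

Yes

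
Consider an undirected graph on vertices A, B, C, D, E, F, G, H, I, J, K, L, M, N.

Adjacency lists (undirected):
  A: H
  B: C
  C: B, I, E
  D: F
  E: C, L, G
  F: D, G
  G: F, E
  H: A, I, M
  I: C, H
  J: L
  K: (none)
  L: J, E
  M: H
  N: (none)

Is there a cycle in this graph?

DFS, tracking each vertex's parent; an edge to a visited non-parent vertex closes a cycle.
Start from A:
visit A (parent –)
  visit H (parent A)
    H–A: parent, skip
    visit I (parent H)
      visit C (parent I)
        visit B (parent C)
          B–C: parent, skip
        C–I: parent, skip
        visit E (parent C)
          E–C: parent, skip
          visit L (parent E)
            visit J (parent L)
              J–L: parent, skip
            L–E: parent, skip
          visit G (parent E)
            visit F (parent G)
              visit D (parent F)
                D–F: parent, skip
              F–G: parent, skip
            G–E: parent, skip
      I–H: parent, skip
    visit M (parent H)
      M–H: parent, skip
visit K (parent –)
visit N (parent –)
No non-parent visited neighbor found — the graph is a forest.

No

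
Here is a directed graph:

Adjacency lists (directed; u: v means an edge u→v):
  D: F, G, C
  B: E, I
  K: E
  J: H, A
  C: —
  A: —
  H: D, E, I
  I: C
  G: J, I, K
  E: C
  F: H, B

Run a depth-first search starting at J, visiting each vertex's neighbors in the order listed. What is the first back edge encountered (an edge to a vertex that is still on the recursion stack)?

DFS from J (visiting each vertex's neighbors in the order listed); mark gray on enter, black on exit:
J gray
  H gray
    D gray
      F gray
        F→H: H is gray → back edge
First back edge: F → H.

F->H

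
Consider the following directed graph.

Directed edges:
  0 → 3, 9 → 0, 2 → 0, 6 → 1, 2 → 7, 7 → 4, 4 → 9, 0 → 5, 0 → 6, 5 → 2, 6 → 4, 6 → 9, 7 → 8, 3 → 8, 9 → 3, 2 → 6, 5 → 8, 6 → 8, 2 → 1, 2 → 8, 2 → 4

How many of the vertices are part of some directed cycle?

A vertex is on a directed cycle iff it belongs to a strongly connected component of size ≥ 2 (or has a self-loop).
The vertices on cycles are {0, 2, 4, 5, 6, 7, 9} — 7 in total.

7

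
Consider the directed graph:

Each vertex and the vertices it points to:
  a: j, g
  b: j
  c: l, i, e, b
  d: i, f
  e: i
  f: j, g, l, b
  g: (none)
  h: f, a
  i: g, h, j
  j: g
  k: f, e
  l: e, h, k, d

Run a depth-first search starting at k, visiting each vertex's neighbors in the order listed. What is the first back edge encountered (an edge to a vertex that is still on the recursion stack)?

h→f

DFS from k (visiting each vertex's neighbors in the order listed); mark gray on enter, black on exit:
k gray
  f gray
    j gray
      g gray
      g black
    j black
    f→g: g black — skip
    l gray
      e gray
        i gray
          i→g: g black — skip
          h gray
            h→f: f is gray → back edge
First back edge: h → f.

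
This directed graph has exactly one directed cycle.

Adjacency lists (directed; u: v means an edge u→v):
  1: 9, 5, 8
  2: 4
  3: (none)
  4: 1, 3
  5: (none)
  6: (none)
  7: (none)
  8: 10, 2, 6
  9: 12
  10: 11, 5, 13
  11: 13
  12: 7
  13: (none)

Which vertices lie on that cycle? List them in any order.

1, 2, 4, 8

DFS with gray/black marking from 1:
1 gray
  9 gray
    12 gray
      7 gray
      7 black
    12 black
  9 black
  5 gray
  5 black
  8 gray
    10 gray
      11 gray
        13 gray
        13 black
      11 black
      10→5: 5 black — skip
      10→13: 13 black — skip
    10 black
    2 gray
      4 gray
        4→1: 1 is gray → back edge
Back edge closes the cycle 1 → 8 → 2 → 4 → 1; its vertices are {1, 2, 4, 8}.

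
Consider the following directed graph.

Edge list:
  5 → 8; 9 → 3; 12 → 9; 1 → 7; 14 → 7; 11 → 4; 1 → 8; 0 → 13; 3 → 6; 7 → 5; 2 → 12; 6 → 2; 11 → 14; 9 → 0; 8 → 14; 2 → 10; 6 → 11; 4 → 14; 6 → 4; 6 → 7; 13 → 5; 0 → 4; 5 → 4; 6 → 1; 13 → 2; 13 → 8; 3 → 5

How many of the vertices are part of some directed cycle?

A vertex is on a directed cycle iff it belongs to a strongly connected component of size ≥ 2 (or has a self-loop).
The vertices on cycles are {0, 2, 3, 4, 5, 6, 7, 8, 9, 12, 13, 14} — 12 in total.

12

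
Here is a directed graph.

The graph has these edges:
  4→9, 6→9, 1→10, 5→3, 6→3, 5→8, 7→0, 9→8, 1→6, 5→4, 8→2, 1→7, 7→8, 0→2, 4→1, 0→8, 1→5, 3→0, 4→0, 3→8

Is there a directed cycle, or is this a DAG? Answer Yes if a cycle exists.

DFS with white/gray/black marking, starting from 6:
6 gray
  9 gray
    8 gray
      2 gray
      2 black
    8 black
  9 black
  3 gray
    3→8: 8 black — skip
    0 gray
      0→8: 8 black — skip
      0→2: 2 black — skip
    0 black
  3 black
6 black
1 gray
  10 gray
  10 black
  5 gray
    5→3: 3 black — skip
    5→8: 8 black — skip
    4 gray
      4→9: 9 black — skip
      4→1: 1 is gray → back edge
Back edge found, so a cycle exists: 1 → 5 → 4 → 1.

Yes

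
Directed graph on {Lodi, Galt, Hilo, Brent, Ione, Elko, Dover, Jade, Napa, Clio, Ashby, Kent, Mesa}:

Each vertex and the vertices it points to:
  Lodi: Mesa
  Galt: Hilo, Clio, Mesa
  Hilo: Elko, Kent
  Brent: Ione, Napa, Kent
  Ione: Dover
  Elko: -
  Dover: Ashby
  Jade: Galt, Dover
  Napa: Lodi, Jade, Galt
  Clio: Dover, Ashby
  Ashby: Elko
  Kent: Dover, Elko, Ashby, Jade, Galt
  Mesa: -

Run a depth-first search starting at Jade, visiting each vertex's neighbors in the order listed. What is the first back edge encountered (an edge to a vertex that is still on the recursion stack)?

Kent→Jade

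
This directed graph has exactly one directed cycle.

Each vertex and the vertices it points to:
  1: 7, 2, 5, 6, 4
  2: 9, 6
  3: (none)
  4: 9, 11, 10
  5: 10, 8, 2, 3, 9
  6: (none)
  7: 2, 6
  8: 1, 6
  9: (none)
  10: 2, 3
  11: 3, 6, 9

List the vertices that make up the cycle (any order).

DFS with gray/black marking from 1:
1 gray
  7 gray
    2 gray
      9 gray
      9 black
      6 gray
      6 black
    2 black
    7→6: 6 black — skip
  7 black
  1→2: 2 black — skip
  5 gray
    10 gray
      10→2: 2 black — skip
      3 gray
      3 black
    10 black
    8 gray
      8→1: 1 is gray → back edge
Back edge closes the cycle 1 → 5 → 8 → 1; its vertices are {1, 5, 8}.

1, 5, 8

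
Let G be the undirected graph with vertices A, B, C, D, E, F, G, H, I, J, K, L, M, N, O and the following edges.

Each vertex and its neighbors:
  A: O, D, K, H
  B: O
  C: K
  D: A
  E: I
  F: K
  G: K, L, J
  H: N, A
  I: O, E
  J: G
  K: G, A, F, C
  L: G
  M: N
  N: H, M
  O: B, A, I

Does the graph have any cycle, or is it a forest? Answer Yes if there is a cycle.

DFS, tracking each vertex's parent; an edge to a visited non-parent vertex closes a cycle.
Start from C:
visit C (parent –)
  visit K (parent C)
    visit G (parent K)
      G–K: parent, skip
      visit L (parent G)
        L–G: parent, skip
      visit J (parent G)
        J–G: parent, skip
    visit A (parent K)
      visit O (parent A)
        visit B (parent O)
          B–O: parent, skip
        O–A: parent, skip
        visit I (parent O)
          I–O: parent, skip
          visit E (parent I)
            E–I: parent, skip
      visit D (parent A)
        D–A: parent, skip
      A–K: parent, skip
      visit H (parent A)
        visit N (parent H)
          N–H: parent, skip
          visit M (parent N)
            M–N: parent, skip
        H–A: parent, skip
    visit F (parent K)
      F–K: parent, skip
    K–C: parent, skip
No non-parent visited neighbor found — the graph is a forest.

No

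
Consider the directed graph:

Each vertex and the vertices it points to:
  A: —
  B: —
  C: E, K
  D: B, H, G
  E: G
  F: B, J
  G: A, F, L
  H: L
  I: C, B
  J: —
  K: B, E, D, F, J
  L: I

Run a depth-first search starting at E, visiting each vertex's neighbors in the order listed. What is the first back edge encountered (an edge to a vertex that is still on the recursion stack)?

DFS from E (visiting each vertex's neighbors in the order listed); mark gray on enter, black on exit:
E gray
  G gray
    A gray
    A black
    F gray
      B gray
      B black
      J gray
      J black
    F black
    L gray
      I gray
        C gray
          C→E: E is gray → back edge
First back edge: C → E.

C→E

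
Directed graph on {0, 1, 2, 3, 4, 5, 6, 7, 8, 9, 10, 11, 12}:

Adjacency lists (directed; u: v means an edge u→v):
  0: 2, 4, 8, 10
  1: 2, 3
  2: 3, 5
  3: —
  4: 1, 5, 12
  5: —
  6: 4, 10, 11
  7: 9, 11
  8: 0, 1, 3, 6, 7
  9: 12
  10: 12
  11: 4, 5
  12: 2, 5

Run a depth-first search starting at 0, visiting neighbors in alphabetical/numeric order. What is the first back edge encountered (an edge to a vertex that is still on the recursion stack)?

8→0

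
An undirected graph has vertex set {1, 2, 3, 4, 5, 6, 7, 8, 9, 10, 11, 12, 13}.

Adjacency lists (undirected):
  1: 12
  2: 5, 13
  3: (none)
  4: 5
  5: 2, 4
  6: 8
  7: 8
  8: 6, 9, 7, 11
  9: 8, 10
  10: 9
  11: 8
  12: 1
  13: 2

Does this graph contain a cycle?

DFS, tracking each vertex's parent; an edge to a visited non-parent vertex closes a cycle.
Start from 3:
visit 3 (parent –)
visit 1 (parent –)
  visit 12 (parent 1)
    12–1: parent, skip
visit 2 (parent –)
  visit 5 (parent 2)
    5–2: parent, skip
    visit 4 (parent 5)
      4–5: parent, skip
  visit 13 (parent 2)
    13–2: parent, skip
visit 6 (parent –)
  visit 8 (parent 6)
    8–6: parent, skip
    visit 9 (parent 8)
      9–8: parent, skip
      visit 10 (parent 9)
        10–9: parent, skip
    visit 7 (parent 8)
      7–8: parent, skip
    visit 11 (parent 8)
      11–8: parent, skip
No non-parent visited neighbor found — the graph is a forest.

No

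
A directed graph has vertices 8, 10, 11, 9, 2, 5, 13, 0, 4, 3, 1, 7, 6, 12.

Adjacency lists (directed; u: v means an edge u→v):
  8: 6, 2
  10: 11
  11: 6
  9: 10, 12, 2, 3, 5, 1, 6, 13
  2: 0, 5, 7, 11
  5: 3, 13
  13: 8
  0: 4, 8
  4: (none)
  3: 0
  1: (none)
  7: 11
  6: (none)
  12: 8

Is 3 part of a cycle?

3 is on a cycle iff 3 can reach itself via ≥1 edge.
3 → 0 → 8 → 2 → 5 → 3 — yes.

Yes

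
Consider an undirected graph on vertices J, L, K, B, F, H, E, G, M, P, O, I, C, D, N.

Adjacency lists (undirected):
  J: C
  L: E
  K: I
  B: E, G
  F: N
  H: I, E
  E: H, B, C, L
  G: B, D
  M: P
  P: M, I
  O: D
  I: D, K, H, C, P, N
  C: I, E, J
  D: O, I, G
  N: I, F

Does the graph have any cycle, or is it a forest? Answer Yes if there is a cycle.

DFS, tracking each vertex's parent; an edge to a visited non-parent vertex closes a cycle.
Start from E:
visit E (parent –)
  visit H (parent E)
    visit I (parent H)
      visit D (parent I)
        visit O (parent D)
          O–D: parent, skip
        D–I: parent, skip
        visit G (parent D)
          visit B (parent G)
            B–E: E visited and ≠ parent → cycle
Cycle: E – H – I – D – G – B – E.

Yes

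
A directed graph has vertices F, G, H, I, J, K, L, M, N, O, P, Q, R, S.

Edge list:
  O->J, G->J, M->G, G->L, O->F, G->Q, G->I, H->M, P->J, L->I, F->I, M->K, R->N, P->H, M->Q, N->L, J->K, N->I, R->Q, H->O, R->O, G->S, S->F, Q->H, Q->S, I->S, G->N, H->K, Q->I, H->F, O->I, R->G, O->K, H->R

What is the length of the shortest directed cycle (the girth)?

For each vertex v, BFS finds the shortest path from v back to v.
The shortest such closed walk is H → M → Q → H, length 3.

3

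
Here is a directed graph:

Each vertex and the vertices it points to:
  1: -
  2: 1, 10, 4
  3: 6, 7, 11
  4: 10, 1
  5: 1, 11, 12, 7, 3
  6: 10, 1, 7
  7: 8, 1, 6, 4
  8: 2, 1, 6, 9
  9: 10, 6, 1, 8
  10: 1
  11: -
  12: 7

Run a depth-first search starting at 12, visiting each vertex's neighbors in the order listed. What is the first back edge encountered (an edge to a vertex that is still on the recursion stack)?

6->7

DFS from 12 (visiting each vertex's neighbors in the order listed); mark gray on enter, black on exit:
12 gray
  7 gray
    8 gray
      2 gray
        1 gray
        1 black
        10 gray
          10→1: 1 black — skip
        10 black
        4 gray
          4→10: 10 black — skip
          4→1: 1 black — skip
        4 black
      2 black
      8→1: 1 black — skip
      6 gray
        6→10: 10 black — skip
        6→1: 1 black — skip
        6→7: 7 is gray → back edge
First back edge: 6 → 7.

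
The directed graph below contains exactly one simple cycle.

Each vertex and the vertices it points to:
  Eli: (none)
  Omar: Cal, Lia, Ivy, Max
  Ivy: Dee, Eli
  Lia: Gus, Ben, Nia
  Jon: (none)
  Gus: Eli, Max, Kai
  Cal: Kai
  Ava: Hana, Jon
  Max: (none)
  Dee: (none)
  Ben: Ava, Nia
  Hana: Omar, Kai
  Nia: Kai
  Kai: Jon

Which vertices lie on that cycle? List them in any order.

DFS with gray/black marking from Omar:
Omar gray
  Cal gray
    Kai gray
      Jon gray
      Jon black
    Kai black
  Cal black
  Lia gray
    Gus gray
      Eli gray
      Eli black
      Max gray
      Max black
      Gus→Kai: Kai black — skip
    Gus black
    Ben gray
      Ava gray
        Hana gray
          Hana→Omar: Omar is gray → back edge
Back edge closes the cycle Omar → Lia → Ben → Ava → Hana → Omar; its vertices are {Ava, Ben, Lia, Hana, Omar}.

Ava, Ben, Lia, Hana, Omar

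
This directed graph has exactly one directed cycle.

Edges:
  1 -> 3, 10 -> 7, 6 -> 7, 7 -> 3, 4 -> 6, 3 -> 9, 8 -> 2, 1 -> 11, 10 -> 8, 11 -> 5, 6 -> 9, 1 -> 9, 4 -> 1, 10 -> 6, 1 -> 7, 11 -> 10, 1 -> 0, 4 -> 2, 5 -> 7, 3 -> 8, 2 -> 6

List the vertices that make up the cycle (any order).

2, 3, 6, 7, 8

DFS with gray/black marking from 3:
3 gray
  9 gray
  9 black
  8 gray
    2 gray
      6 gray
        7 gray
          7→3: 3 is gray → back edge
Back edge closes the cycle 3 → 8 → 2 → 6 → 7 → 3; its vertices are {2, 3, 6, 7, 8}.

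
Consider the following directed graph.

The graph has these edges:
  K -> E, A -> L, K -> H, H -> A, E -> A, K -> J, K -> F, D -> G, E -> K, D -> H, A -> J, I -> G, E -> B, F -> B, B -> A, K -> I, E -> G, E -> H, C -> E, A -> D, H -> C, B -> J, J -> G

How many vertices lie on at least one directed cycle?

8

A vertex is on a directed cycle iff it belongs to a strongly connected component of size ≥ 2 (or has a self-loop).
The vertices on cycles are {A, B, C, D, E, F, H, K} — 8 in total.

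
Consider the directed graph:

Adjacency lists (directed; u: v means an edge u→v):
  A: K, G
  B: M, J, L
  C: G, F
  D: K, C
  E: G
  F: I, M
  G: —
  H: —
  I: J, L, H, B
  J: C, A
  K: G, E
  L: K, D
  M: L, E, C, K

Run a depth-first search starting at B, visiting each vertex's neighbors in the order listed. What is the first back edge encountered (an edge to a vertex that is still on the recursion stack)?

DFS from B (visiting each vertex's neighbors in the order listed); mark gray on enter, black on exit:
B gray
  M gray
    L gray
      K gray
        G gray
        G black
        E gray
          E→G: G black — skip
        E black
      K black
      D gray
        D→K: K black — skip
        C gray
          C→G: G black — skip
          F gray
            I gray
              J gray
                J→C: C is gray → back edge
First back edge: J → C.

J→C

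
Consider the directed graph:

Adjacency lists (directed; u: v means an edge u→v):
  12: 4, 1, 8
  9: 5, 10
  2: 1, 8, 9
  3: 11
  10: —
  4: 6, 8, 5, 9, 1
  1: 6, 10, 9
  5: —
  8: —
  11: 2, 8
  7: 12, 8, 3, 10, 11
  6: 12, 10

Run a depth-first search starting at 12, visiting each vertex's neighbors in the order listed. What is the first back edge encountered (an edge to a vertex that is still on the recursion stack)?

6→12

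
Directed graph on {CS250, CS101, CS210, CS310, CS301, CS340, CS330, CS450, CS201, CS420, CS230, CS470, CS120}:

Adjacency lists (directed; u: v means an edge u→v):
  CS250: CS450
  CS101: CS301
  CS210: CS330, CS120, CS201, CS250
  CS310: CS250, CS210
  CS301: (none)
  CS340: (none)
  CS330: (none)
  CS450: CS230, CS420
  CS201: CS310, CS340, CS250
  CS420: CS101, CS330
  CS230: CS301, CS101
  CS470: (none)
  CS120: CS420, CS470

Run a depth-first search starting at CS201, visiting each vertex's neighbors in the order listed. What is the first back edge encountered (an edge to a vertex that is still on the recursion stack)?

CS210→CS201

DFS from CS201 (visiting each vertex's neighbors in the order listed); mark gray on enter, black on exit:
CS201 gray
  CS310 gray
    CS250 gray
      CS450 gray
        CS230 gray
          CS301 gray
          CS301 black
          CS101 gray
            CS101→CS301: CS301 black — skip
          CS101 black
        CS230 black
        CS420 gray
          CS420→CS101: CS101 black — skip
          CS330 gray
          CS330 black
        CS420 black
      CS450 black
    CS250 black
    CS210 gray
      CS210→CS330: CS330 black — skip
      CS120 gray
        CS120→CS420: CS420 black — skip
        CS470 gray
        CS470 black
      CS120 black
      CS210→CS201: CS201 is gray → back edge
First back edge: CS210 → CS201.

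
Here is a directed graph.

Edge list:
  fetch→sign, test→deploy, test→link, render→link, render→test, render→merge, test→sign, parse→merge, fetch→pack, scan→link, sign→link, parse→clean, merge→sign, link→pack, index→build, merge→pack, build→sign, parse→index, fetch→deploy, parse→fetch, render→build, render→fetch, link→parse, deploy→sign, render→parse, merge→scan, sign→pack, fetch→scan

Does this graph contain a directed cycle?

Yes

DFS with white/gray/black marking, starting from clean:
clean gray
clean black
index gray
  build gray
    sign gray
      pack gray
      pack black
      link gray
        link→pack: pack black — skip
        parse gray
          fetch gray
            scan gray
              scan→link: link is gray → back edge
Back edge found, so a cycle exists: link → parse → fetch → scan → link.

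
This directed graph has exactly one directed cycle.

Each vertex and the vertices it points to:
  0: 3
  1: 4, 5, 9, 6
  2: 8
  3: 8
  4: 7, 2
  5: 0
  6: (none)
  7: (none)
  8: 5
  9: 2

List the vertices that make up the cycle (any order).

0, 3, 5, 8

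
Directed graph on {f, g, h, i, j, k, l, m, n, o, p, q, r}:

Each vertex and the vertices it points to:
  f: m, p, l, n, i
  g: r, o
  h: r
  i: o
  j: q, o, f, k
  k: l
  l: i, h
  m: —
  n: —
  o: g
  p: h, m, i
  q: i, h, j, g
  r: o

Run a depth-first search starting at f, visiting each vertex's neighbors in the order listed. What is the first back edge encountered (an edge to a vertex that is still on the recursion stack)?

g->r

DFS from f (visiting each vertex's neighbors in the order listed); mark gray on enter, black on exit:
f gray
  m gray
  m black
  p gray
    h gray
      r gray
        o gray
          g gray
            g→r: r is gray → back edge
First back edge: g → r.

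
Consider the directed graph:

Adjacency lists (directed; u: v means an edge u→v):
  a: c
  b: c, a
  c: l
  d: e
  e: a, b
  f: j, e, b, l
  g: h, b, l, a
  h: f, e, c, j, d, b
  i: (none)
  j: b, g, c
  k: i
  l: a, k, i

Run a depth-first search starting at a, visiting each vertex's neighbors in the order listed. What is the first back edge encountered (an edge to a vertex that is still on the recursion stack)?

l→a

DFS from a (visiting each vertex's neighbors in the order listed); mark gray on enter, black on exit:
a gray
  c gray
    l gray
      l→a: a is gray → back edge
First back edge: l → a.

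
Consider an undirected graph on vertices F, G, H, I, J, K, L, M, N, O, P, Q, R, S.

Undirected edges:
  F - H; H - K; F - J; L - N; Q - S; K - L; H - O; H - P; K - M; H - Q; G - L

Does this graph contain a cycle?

No

DFS, tracking each vertex's parent; an edge to a visited non-parent vertex closes a cycle.
Start from H:
visit H (parent –)
  visit O (parent H)
    O–H: parent, skip
  visit K (parent H)
    visit M (parent K)
      M–K: parent, skip
    visit L (parent K)
      visit N (parent L)
        N–L: parent, skip
      visit G (parent L)
        G–L: parent, skip
      L–K: parent, skip
    K–H: parent, skip
  visit P (parent H)
    P–H: parent, skip
  visit F (parent H)
    visit J (parent F)
      J–F: parent, skip
    F–H: parent, skip
  visit Q (parent H)
    visit S (parent Q)
      S–Q: parent, skip
    Q–H: parent, skip
visit I (parent –)
visit R (parent –)
No non-parent visited neighbor found — the graph is a forest.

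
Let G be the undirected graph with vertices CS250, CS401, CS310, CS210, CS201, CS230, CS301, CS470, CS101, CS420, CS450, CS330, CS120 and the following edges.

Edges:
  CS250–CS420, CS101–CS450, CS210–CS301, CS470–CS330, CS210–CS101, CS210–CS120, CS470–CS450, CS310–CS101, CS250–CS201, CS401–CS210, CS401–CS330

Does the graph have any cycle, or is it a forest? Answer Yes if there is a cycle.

DFS, tracking each vertex's parent; an edge to a visited non-parent vertex closes a cycle.
Start from CS101:
visit CS101 (parent –)
  visit CS450 (parent CS101)
    CS450–CS101: parent, skip
    visit CS470 (parent CS450)
      visit CS330 (parent CS470)
        visit CS401 (parent CS330)
          visit CS210 (parent CS401)
            visit CS120 (parent CS210)
              CS120–CS210: parent, skip
            CS210–CS401: parent, skip
            visit CS301 (parent CS210)
              CS301–CS210: parent, skip
            CS210–CS101: CS101 visited and ≠ parent → cycle
Cycle: CS101 – CS450 – CS470 – CS330 – CS401 – CS210 – CS101.

Yes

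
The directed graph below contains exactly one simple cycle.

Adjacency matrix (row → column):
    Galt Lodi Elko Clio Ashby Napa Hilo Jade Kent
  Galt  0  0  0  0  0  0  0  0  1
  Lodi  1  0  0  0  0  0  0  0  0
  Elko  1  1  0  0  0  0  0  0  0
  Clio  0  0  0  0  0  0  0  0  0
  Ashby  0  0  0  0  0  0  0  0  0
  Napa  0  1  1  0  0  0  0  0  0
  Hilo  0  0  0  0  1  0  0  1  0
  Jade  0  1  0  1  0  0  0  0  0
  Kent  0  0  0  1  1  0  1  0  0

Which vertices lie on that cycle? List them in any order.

Galt, Hilo, Jade, Kent, Lodi

DFS with gray/black marking from Galt:
Galt gray
  Kent gray
    Hilo gray
      Ashby gray
      Ashby black
      Jade gray
        Clio gray
        Clio black
        Lodi gray
          Lodi→Galt: Galt is gray → back edge
Back edge closes the cycle Galt → Kent → Hilo → Jade → Lodi → Galt; its vertices are {Galt, Hilo, Jade, Kent, Lodi}.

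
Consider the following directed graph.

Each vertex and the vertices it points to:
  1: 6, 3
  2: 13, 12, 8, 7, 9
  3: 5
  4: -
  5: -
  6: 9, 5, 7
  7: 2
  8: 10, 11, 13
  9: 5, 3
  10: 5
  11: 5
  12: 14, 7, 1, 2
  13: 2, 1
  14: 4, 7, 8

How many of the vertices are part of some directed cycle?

8

A vertex is on a directed cycle iff it belongs to a strongly connected component of size ≥ 2 (or has a self-loop).
The vertices on cycles are {1, 2, 6, 7, 8, 12, 13, 14} — 8 in total.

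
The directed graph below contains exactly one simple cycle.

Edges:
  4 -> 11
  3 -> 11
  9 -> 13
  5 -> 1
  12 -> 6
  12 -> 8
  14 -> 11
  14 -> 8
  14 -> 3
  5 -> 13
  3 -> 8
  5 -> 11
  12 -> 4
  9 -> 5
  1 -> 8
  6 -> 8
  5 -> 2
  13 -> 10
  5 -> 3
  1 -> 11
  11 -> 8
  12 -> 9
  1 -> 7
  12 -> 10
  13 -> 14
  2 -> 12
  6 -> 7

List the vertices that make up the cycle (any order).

2, 5, 9, 12

DFS with gray/black marking from 12:
12 gray
  4 gray
    11 gray
      8 gray
      8 black
    11 black
  4 black
  6 gray
    6→8: 8 black — skip
    7 gray
    7 black
  6 black
  12→8: 8 black — skip
  9 gray
    5 gray
      3 gray
        3→11: 11 black — skip
        3→8: 8 black — skip
      3 black
      5→11: 11 black — skip
      13 gray
        10 gray
        10 black
        14 gray
          14→8: 8 black — skip
          14→11: 11 black — skip
          14→3: 3 black — skip
        14 black
      13 black
      2 gray
        2→12: 12 is gray → back edge
Back edge closes the cycle 12 → 9 → 5 → 2 → 12; its vertices are {2, 5, 9, 12}.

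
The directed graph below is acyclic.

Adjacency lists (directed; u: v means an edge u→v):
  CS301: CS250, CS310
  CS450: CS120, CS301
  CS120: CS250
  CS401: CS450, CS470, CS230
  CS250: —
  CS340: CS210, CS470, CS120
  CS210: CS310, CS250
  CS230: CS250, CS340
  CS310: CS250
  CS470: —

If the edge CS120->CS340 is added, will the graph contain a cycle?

Adding CS120→CS340 creates a cycle iff CS340 can already reach CS120.
Path from CS340: CS340 → CS120.
So CS340 → … → CS120 → CS340 is a cycle.

Yes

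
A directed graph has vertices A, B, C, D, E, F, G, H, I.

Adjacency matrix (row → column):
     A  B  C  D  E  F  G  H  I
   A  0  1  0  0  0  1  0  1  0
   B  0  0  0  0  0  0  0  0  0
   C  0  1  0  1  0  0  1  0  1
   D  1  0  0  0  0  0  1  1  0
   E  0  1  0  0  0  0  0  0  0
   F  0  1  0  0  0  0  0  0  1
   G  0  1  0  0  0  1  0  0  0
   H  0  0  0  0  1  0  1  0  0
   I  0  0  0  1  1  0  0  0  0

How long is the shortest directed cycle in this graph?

For each vertex v, BFS finds the shortest path from v back to v.
The shortest such closed walk is I → D → A → F → I, length 4.

4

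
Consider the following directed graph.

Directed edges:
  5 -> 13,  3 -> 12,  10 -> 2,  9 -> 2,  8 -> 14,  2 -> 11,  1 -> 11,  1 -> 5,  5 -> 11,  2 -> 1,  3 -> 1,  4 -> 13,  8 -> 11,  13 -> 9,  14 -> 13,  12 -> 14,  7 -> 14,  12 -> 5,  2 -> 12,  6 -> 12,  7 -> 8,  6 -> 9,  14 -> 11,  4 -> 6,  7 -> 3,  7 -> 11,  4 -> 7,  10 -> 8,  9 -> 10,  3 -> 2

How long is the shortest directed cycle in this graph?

5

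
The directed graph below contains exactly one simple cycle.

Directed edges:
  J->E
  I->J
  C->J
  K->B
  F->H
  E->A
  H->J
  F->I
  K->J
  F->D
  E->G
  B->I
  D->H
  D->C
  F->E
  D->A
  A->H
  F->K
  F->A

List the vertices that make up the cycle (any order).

DFS with gray/black marking from E:
E gray
  A gray
    H gray
      J gray
        J→E: E is gray → back edge
Back edge closes the cycle E → A → H → J → E; its vertices are {A, E, H, J}.

A, E, H, J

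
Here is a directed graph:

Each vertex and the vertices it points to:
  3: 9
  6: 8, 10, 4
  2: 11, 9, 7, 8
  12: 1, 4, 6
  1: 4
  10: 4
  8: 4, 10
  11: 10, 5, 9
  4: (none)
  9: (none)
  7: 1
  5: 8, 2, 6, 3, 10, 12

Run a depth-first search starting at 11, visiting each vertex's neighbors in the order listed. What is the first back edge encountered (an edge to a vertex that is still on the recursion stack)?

DFS from 11 (visiting each vertex's neighbors in the order listed); mark gray on enter, black on exit:
11 gray
  10 gray
    4 gray
    4 black
  10 black
  5 gray
    8 gray
      8→4: 4 black — skip
      8→10: 10 black — skip
    8 black
    2 gray
      2→11: 11 is gray → back edge
First back edge: 2 → 11.

2->11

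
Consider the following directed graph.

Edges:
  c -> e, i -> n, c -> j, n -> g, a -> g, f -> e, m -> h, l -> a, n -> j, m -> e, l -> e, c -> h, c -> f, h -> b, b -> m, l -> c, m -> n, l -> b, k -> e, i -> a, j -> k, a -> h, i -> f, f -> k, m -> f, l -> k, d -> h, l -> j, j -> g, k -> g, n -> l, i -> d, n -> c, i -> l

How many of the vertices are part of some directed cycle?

A vertex is on a directed cycle iff it belongs to a strongly connected component of size ≥ 2 (or has a self-loop).
The vertices on cycles are {a, b, c, h, l, m, n} — 7 in total.

7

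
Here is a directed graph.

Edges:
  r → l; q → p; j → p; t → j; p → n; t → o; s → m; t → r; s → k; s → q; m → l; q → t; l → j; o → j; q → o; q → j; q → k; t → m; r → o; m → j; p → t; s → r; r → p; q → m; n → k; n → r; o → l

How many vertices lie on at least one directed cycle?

A vertex is on a directed cycle iff it belongs to a strongly connected component of size ≥ 2 (or has a self-loop).
The vertices on cycles are {j, l, m, n, o, p, r, t} — 8 in total.

8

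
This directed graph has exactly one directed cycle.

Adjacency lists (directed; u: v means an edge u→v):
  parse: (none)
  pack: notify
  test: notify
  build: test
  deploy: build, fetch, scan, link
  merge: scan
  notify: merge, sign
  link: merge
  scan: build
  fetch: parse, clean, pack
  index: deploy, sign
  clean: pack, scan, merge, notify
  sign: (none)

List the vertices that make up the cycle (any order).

scan, test, build, merge, notify

DFS with gray/black marking from build:
build gray
  test gray
    notify gray
      merge gray
        scan gray
          scan→build: build is gray → back edge
Back edge closes the cycle build → test → notify → merge → scan → build; its vertices are {scan, test, build, merge, notify}.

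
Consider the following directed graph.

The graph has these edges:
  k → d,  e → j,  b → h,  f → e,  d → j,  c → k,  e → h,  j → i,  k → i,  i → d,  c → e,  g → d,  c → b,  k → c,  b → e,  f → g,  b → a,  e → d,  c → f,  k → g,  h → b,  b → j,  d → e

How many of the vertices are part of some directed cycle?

A vertex is on a directed cycle iff it belongs to a strongly connected component of size ≥ 2 (or has a self-loop).
The vertices on cycles are {b, c, d, e, h, i, j, k} — 8 in total.

8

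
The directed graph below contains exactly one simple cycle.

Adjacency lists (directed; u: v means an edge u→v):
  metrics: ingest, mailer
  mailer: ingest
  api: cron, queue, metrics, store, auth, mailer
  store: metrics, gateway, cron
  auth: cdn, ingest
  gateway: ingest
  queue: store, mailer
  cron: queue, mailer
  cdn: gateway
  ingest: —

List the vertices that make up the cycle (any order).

cron, queue, store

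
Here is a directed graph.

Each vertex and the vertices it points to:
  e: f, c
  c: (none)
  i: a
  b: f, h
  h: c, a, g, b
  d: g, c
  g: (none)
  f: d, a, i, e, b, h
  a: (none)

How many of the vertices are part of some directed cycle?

4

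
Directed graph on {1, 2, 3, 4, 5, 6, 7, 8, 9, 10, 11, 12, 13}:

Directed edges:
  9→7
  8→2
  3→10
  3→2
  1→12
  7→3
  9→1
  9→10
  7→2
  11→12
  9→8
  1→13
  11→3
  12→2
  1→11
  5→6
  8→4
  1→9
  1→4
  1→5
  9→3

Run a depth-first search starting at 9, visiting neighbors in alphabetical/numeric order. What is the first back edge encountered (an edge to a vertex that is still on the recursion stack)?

DFS from 9 (visiting neighbors in alphabetical/numeric order); mark gray on enter, black on exit:
9 gray
  1 gray
    4 gray
    4 black
    5 gray
      6 gray
      6 black
    5 black
    1→9: 9 is gray → back edge
First back edge: 1 → 9.

1→9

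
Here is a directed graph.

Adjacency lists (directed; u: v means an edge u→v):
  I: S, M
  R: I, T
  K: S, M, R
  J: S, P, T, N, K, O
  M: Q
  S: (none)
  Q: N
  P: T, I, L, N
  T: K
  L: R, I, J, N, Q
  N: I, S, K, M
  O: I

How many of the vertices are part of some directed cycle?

10

A vertex is on a directed cycle iff it belongs to a strongly connected component of size ≥ 2 (or has a self-loop).
The vertices on cycles are {I, J, K, L, M, N, P, Q, R, T} — 10 in total.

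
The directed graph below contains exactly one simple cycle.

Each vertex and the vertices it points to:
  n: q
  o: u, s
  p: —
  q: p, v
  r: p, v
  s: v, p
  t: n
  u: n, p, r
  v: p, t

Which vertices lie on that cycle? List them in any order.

n, q, t, v

DFS with gray/black marking from n:
n gray
  q gray
    p gray
    p black
    v gray
      v→p: p black — skip
      t gray
        t→n: n is gray → back edge
Back edge closes the cycle n → q → v → t → n; its vertices are {n, q, t, v}.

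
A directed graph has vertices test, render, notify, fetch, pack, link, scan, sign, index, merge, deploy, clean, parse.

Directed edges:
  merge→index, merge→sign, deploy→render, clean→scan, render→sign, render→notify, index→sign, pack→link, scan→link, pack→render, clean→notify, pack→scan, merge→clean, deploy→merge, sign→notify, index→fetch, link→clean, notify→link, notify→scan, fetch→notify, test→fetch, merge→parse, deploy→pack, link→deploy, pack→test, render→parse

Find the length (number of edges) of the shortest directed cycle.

For each vertex v, BFS finds the shortest path from v back to v.
The shortest such closed walk is deploy → pack → link → deploy, length 3.

3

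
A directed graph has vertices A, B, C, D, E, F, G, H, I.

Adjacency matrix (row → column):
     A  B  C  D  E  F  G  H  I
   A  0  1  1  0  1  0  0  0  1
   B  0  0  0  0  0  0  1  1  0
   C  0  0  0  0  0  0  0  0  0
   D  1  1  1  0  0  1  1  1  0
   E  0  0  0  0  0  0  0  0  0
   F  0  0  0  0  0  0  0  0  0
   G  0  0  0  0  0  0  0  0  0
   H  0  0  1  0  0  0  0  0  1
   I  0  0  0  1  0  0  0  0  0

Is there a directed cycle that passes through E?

No

E lies on a cycle iff there is a path from E back to itself.
Exploring from E, it never reaches itself; equivalently, its strongly connected component is a singleton.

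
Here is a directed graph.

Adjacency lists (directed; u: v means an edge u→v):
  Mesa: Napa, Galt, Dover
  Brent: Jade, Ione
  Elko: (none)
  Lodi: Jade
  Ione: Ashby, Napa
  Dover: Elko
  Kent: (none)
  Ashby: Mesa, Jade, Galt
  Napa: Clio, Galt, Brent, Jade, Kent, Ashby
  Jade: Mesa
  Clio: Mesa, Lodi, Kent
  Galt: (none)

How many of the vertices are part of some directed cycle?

A vertex is on a directed cycle iff it belongs to a strongly connected component of size ≥ 2 (or has a self-loop).
The vertices on cycles are {Clio, Ione, Jade, Lodi, Mesa, Napa, Ashby, Brent} — 8 in total.

8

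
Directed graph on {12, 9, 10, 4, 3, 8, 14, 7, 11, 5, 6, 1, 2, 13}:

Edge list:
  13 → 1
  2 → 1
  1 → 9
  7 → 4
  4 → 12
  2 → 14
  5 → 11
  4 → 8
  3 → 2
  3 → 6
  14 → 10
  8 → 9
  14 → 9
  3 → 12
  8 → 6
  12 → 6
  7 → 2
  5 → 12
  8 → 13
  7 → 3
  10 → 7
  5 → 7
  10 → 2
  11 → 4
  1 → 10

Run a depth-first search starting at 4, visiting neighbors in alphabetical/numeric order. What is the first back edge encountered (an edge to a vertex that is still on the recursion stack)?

2->1

DFS from 4 (visiting neighbors in alphabetical/numeric order); mark gray on enter, black on exit:
4 gray
  8 gray
    6 gray
    6 black
    9 gray
    9 black
    13 gray
      1 gray
        1→9: 9 black — skip
        10 gray
          2 gray
            2→1: 1 is gray → back edge
First back edge: 2 → 1.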